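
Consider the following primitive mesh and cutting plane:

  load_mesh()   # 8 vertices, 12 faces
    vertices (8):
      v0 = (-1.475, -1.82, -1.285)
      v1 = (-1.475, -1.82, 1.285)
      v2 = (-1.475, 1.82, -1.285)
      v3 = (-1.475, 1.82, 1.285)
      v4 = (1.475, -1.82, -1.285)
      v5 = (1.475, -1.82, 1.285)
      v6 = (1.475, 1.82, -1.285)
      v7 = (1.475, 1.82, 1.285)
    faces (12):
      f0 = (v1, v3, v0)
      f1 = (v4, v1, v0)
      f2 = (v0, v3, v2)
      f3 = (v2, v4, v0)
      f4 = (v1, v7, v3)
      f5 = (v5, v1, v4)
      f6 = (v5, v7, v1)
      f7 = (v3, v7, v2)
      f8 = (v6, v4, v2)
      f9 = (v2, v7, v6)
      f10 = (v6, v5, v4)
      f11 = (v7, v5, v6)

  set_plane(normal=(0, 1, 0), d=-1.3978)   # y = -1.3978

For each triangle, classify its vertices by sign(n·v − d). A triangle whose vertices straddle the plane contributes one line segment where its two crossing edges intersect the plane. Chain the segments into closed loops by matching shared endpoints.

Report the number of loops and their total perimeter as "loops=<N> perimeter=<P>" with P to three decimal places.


Straddling triangles (8 of 12):
  (v1,v3,v0) [-+-] → (-1.475, -1.3978, 1.285)–(-1.475, -1.3978, -0.986908)  len=2.2719
  (v0,v3,v2) [-++] → (-1.475, -1.3978, -0.986908)–(-1.475, -1.3978, -1.285)  len=0.2981
  (v2,v4,v0) [+--] → (1.13283, -1.3978, -1.285)–(-1.475, -1.3978, -1.285)  len=2.6078
  (v1,v7,v3) [-++] → (-1.13283, -1.3978, 1.285)–(-1.475, -1.3978, 1.285)  len=0.3422
  (v5,v7,v1) [-+-] → (1.475, -1.3978, 1.285)–(-1.13283, -1.3978, 1.285)  len=2.6078
  (v6,v4,v2) [+-+] → (1.475, -1.3978, -1.285)–(1.13283, -1.3978, -1.285)  len=0.3422
  (v6,v5,v4) [+--] → (1.475, -1.3978, 0.986908)–(1.475, -1.3978, -1.285)  len=2.2719
  (v7,v5,v6) [+-+] → (1.475, -1.3978, 1.285)–(1.475, -1.3978, 0.986908)  len=0.2981

Chained into 1 loop(s):
  loop 1: 8 segments, perimeter = 11.0400
Total perimeter = 11.040

loops=1 perimeter=11.040


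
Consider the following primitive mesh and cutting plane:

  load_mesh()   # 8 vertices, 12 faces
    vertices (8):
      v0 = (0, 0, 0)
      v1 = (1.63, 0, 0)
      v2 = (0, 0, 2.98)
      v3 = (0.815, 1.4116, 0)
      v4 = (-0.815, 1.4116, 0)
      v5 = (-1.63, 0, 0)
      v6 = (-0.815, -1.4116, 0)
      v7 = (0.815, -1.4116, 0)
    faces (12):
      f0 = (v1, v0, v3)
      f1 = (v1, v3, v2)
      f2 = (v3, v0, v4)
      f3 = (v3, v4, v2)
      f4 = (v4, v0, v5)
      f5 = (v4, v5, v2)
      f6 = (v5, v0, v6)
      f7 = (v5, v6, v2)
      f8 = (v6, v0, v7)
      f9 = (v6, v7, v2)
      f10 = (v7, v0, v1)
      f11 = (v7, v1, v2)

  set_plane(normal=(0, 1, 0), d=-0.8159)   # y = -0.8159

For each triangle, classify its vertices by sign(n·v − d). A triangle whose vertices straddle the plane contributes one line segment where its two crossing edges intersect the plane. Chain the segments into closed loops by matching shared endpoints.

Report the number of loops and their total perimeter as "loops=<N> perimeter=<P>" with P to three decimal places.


loops=1 perimeter=6.127

Straddling triangles (6 of 12):
  (v5,v0,v6) [++-] → (-0.471067, -0.8159, 0)–(-1.15893, -0.8159, 0)  len=0.6879
  (v5,v6,v2) [+-+] → (-1.15893, -0.8159, 0)–(-0.471067, -0.8159, 1.25757)  len=1.4334
  (v6,v0,v7) [-+-] → (-0.471067, -0.8159, 0)–(0.471067, -0.8159, 0)  len=0.9421
  (v6,v7,v2) [--+] → (0.471067, -0.8159, 1.25757)–(-0.471067, -0.8159, 1.25757)  len=0.9421
  (v7,v0,v1) [-++] → (0.471067, -0.8159, 0)–(1.15893, -0.8159, 0)  len=0.6879
  (v7,v1,v2) [-++] → (1.15893, -0.8159, 0)–(0.471067, -0.8159, 1.25757)  len=1.4334

Chained into 1 loop(s):
  loop 1: 6 segments, perimeter = 6.1268
Total perimeter = 6.127


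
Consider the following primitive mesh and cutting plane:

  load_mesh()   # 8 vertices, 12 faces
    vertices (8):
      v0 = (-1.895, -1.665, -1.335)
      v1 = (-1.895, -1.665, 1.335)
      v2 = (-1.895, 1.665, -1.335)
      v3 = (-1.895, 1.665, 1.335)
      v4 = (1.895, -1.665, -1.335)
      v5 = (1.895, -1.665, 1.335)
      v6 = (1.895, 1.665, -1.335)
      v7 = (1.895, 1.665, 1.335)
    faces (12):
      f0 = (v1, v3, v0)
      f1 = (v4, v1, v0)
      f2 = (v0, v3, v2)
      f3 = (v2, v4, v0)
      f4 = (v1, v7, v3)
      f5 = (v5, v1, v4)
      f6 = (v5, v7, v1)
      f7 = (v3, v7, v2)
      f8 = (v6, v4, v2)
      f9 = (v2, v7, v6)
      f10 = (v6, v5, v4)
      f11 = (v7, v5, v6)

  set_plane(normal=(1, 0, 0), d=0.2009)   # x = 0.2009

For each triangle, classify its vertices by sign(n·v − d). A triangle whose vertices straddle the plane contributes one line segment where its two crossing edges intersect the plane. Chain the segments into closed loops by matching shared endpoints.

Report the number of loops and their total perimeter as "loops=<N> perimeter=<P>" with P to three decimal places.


Straddling triangles (8 of 12):
  (v4,v1,v0) [+--] → (0.2009, -1.665, -0.141531)–(0.2009, -1.665, -1.335)  len=1.1935
  (v2,v4,v0) [-+-] → (0.2009, -0.176516, -1.335)–(0.2009, -1.665, -1.335)  len=1.4885
  (v1,v7,v3) [-+-] → (0.2009, 0.176516, 1.335)–(0.2009, 1.665, 1.335)  len=1.4885
  (v5,v1,v4) [+-+] → (0.2009, -1.665, 1.335)–(0.2009, -1.665, -0.141531)  len=1.4765
  (v5,v7,v1) [++-] → (0.2009, 0.176516, 1.335)–(0.2009, -1.665, 1.335)  len=1.8415
  (v3,v7,v2) [-+-] → (0.2009, 1.665, 1.335)–(0.2009, 1.665, 0.141531)  len=1.1935
  (v6,v4,v2) [++-] → (0.2009, -0.176516, -1.335)–(0.2009, 1.665, -1.335)  len=1.8415
  (v2,v7,v6) [-++] → (0.2009, 1.665, 0.141531)–(0.2009, 1.665, -1.335)  len=1.4765

Chained into 1 loop(s):
  loop 1: 8 segments, perimeter = 12.0000
Total perimeter = 12.000

loops=1 perimeter=12.000


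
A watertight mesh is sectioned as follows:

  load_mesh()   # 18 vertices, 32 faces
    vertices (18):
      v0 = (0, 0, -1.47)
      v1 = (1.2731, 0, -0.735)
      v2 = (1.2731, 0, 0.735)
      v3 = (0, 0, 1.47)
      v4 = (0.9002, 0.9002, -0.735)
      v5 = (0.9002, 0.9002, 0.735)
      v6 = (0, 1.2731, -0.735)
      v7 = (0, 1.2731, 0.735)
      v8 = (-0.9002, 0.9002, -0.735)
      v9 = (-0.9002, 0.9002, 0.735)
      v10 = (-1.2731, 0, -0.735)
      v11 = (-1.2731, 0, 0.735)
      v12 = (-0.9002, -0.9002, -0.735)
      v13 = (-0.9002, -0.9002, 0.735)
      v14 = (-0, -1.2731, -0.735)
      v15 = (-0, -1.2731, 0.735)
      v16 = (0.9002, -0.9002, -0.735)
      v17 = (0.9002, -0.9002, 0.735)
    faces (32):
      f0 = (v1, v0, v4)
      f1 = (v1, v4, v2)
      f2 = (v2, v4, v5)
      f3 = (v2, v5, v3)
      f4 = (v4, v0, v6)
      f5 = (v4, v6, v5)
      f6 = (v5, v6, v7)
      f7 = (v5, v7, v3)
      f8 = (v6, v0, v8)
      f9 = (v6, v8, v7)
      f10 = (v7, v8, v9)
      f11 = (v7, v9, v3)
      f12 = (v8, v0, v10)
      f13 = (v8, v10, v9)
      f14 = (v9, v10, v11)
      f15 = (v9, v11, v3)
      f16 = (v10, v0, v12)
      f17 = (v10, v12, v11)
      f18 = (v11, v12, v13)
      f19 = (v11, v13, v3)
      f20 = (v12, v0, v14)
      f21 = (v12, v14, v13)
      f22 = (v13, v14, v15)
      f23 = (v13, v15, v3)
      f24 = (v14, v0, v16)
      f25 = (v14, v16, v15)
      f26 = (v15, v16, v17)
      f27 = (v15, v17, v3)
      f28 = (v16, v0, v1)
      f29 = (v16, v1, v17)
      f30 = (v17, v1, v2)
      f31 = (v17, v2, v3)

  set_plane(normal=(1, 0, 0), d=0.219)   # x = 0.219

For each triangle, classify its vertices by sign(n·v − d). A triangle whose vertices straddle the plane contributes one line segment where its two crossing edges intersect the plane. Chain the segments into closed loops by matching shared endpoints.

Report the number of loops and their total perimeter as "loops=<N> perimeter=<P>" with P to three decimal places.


loops=1 perimeter=8.290

Straddling triangles (12 of 32):
  (v1,v0,v4) [+-+] → (0.219, 0, -1.34356)–(0.219, 0.219, -1.29119)  len=0.2252
  (v2,v5,v3) [++-] → (0.219, 0.219, 1.29119)–(0.219, 0, 1.34356)  len=0.2252
  (v4,v0,v6) [+--] → (0.219, 0.219, -1.29119)–(0.219, 1.18238, -0.735)  len=1.1124
  (v4,v6,v5) [+-+] → (0.219, 1.18238, -0.735)–(0.219, 1.18238, -0.377379)  len=0.3576
  (v5,v6,v7) [+--] → (0.219, 1.18238, -0.377379)–(0.219, 1.18238, 0.735)  len=1.1124
  (v5,v7,v3) [+--] → (0.219, 1.18238, 0.735)–(0.219, 0.219, 1.29119)  len=1.1124
  (v14,v0,v16) [--+] → (0.219, -0.219, -1.29119)–(0.219, -1.18238, -0.735)  len=1.1124
  (v14,v16,v15) [-+-] → (0.219, -1.18238, -0.735)–(0.219, -1.18238, 0.377379)  len=1.1124
  (v15,v16,v17) [-++] → (0.219, -1.18238, 0.377379)–(0.219, -1.18238, 0.735)  len=0.3576
  (v15,v17,v3) [-+-] → (0.219, -1.18238, 0.735)–(0.219, -0.219, 1.29119)  len=1.1124
  (v16,v0,v1) [+-+] → (0.219, -0.219, -1.29119)–(0.219, 0, -1.34356)  len=0.2252
  (v17,v2,v3) [++-] → (0.219, 0, 1.34356)–(0.219, -0.219, 1.29119)  len=0.2252

Chained into 1 loop(s):
  loop 1: 12 segments, perimeter = 8.2903
Total perimeter = 8.290


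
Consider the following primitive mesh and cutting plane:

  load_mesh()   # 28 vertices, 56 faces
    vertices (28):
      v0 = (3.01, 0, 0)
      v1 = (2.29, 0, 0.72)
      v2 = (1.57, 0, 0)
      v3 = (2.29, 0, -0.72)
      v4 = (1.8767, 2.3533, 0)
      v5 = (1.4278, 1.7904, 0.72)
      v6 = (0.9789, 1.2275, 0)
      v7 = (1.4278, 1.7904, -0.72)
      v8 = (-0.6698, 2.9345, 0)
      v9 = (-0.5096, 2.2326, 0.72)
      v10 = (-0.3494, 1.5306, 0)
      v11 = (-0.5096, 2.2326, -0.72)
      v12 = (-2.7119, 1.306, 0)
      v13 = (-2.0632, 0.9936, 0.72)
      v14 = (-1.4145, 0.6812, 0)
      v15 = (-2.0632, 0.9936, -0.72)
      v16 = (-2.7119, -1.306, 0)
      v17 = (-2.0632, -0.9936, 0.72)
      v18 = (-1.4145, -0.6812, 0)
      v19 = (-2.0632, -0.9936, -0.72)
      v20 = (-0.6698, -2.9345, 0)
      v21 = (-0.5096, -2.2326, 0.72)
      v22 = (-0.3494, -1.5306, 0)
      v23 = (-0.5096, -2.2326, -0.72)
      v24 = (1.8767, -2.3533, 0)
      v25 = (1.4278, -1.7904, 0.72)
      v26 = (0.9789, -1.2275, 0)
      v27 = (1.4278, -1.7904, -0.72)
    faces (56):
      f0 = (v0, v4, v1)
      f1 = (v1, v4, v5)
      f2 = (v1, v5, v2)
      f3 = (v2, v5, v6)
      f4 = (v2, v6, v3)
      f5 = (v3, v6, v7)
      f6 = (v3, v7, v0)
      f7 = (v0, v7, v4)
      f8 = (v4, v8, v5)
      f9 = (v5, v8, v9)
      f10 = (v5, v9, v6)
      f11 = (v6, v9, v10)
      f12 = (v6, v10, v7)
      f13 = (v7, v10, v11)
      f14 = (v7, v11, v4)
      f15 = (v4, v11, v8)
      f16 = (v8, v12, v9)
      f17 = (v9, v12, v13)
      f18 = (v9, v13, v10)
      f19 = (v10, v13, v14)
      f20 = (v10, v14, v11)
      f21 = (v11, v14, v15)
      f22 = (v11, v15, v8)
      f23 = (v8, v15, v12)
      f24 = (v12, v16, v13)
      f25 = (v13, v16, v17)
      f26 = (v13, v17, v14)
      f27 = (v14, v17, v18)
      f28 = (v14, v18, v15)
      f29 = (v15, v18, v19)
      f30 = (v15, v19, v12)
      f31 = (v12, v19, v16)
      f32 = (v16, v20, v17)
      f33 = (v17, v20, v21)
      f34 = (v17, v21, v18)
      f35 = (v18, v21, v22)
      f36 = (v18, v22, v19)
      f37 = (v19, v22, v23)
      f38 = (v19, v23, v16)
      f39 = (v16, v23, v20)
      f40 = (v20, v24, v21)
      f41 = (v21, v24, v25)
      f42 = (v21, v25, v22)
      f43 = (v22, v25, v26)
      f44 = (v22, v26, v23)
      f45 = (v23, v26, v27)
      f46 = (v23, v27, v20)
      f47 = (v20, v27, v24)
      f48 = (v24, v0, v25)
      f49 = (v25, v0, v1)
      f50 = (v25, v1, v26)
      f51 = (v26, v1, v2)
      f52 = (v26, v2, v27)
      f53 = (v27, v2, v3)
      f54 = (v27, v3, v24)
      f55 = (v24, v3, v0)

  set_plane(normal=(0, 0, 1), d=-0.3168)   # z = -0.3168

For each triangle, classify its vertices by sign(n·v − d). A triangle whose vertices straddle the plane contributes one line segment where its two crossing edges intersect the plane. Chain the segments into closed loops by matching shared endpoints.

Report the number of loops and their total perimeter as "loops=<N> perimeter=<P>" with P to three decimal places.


loops=2 perimeter=27.821

Straddling triangles (28 of 56):
  (v2,v6,v3) [++-] → (1.55578, 0.6874, -0.3168)–(1.8868, 0, -0.3168)  len=0.7629
  (v3,v6,v7) [-+-] → (1.55578, 0.6874, -0.3168)–(1.17642, 1.47518, -0.3168)  len=0.8744
  (v3,v7,v0) [--+] → (2.31383, 0.787776, -0.3168)–(2.6932, 0, -0.3168)  len=0.8744
  (v0,v7,v4) [+-+] → (2.31383, 0.787776, -0.3168)–(1.67918, 2.10562, -0.3168)  len=1.4627
  (v6,v10,v7) [++-] → (0.432568, 1.64491, -0.3168)–(1.17642, 1.47518, -0.3168)  len=0.7630
  (v7,v10,v11) [-+-] → (0.432568, 1.64491, -0.3168)–(-0.419888, 1.83948, -0.3168)  len=0.8744
  (v7,v11,v4) [--+] → (0.826728, 2.30019, -0.3168)–(1.67918, 2.10562, -0.3168)  len=0.8744
  (v4,v11,v8) [+-+] → (0.826728, 2.30019, -0.3168)–(-0.599312, 2.62566, -0.3168)  len=1.4627
  (v10,v14,v11) [++-] → (-1.01634, 1.36382, -0.3168)–(-0.419888, 1.83948, -0.3168)  len=0.7629
  (v11,v14,v15) [-+-] → (-1.01634, 1.36382, -0.3168)–(-1.69993, 0.818656, -0.3168)  len=0.8743
  (v11,v15,v8) [--+] → (-1.2829, 2.0805, -0.3168)–(-0.599312, 2.62566, -0.3168)  len=0.8743
  (v8,v15,v12) [+-+] → (-1.2829, 2.0805, -0.3168)–(-2.42647, 1.16854, -0.3168)  len=1.4627
  (v14,v18,v15) [++-] → (-1.69993, 0.055712, -0.3168)–(-1.69993, 0.818656, -0.3168)  len=0.7629
  (v15,v18,v19) [-+-] → (-1.69993, 0.055712, -0.3168)–(-1.69993, -0.818656, -0.3168)  len=0.8744
  (v15,v19,v12) [--+] → (-2.42647, 0.294176, -0.3168)–(-2.42647, 1.16854, -0.3168)  len=0.8744
  (v12,v19,v16) [+-+] → (-2.42647, 0.294176, -0.3168)–(-2.42647, -1.16854, -0.3168)  len=1.4627
  (v18,v22,v19) [++-] → (-1.10347, -1.29432, -0.3168)–(-1.69993, -0.818656, -0.3168)  len=0.7629
  (v19,v22,v23) [-+-] → (-1.10347, -1.29432, -0.3168)–(-0.419888, -1.83948, -0.3168)  len=0.8743
  (v19,v23,v16) [--+] → (-1.74289, -1.7137, -0.3168)–(-2.42647, -1.16854, -0.3168)  len=0.8743
  (v16,v23,v20) [+-+] → (-1.74289, -1.7137, -0.3168)–(-0.599312, -2.62566, -0.3168)  len=1.4627
  (v22,v26,v23) [++-] → (0.32396, -1.66974, -0.3168)–(-0.419888, -1.83948, -0.3168)  len=0.7630
  (v23,v26,v27) [-+-] → (0.32396, -1.66974, -0.3168)–(1.17642, -1.47518, -0.3168)  len=0.8744
  (v23,v27,v20) [--+] → (0.253144, -2.4311, -0.3168)–(-0.599312, -2.62566, -0.3168)  len=0.8744
  (v20,v27,v24) [+-+] → (0.253144, -2.4311, -0.3168)–(1.67918, -2.10562, -0.3168)  len=1.4627
  (v26,v2,v27) [++-] → (1.50743, -0.787776, -0.3168)–(1.17642, -1.47518, -0.3168)  len=0.7629
  (v27,v2,v3) [-+-] → (1.50743, -0.787776, -0.3168)–(1.8868, 0, -0.3168)  len=0.8744
  (v27,v3,v24) [--+] → (2.05855, -1.31785, -0.3168)–(1.67918, -2.10562, -0.3168)  len=0.8744
  (v24,v3,v0) [+-+] → (2.05855, -1.31785, -0.3168)–(2.6932, 0, -0.3168)  len=1.4627

Chained into 2 loop(s):
  loop 1: 14 segments, perimeter = 11.4611
  loop 2: 14 segments, perimeter = 16.3595
Total perimeter = 27.821


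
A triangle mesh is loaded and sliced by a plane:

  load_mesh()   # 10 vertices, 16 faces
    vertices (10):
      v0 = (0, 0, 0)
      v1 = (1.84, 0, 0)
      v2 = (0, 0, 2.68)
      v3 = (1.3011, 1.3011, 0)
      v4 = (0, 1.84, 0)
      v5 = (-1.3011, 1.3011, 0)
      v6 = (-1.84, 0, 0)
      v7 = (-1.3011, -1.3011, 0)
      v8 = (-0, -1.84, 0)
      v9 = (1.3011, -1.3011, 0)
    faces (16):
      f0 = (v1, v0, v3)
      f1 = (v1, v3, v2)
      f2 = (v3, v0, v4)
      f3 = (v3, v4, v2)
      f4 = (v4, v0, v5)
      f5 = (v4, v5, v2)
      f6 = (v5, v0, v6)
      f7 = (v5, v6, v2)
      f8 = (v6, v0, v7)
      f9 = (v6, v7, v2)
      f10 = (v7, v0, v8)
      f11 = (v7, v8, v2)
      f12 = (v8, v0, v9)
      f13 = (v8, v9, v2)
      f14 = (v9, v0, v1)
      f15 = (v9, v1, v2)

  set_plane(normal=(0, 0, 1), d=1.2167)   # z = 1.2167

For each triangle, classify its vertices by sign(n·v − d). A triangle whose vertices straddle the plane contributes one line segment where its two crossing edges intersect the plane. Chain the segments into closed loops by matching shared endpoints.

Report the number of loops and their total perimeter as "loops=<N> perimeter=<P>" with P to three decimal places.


Straddling triangles (8 of 16):
  (v1,v3,v2) [--+] → (0.71041, 0.71041, 1.2167)–(1.00465, 0, 1.2167)  len=0.7689
  (v3,v4,v2) [--+] → (0, 1.00465, 1.2167)–(0.71041, 0.71041, 1.2167)  len=0.7689
  (v4,v5,v2) [--+] → (-0.71041, 0.71041, 1.2167)–(0, 1.00465, 1.2167)  len=0.7689
  (v5,v6,v2) [--+] → (-1.00465, 0, 1.2167)–(-0.71041, 0.71041, 1.2167)  len=0.7689
  (v6,v7,v2) [--+] → (-0.71041, -0.71041, 1.2167)–(-1.00465, 0, 1.2167)  len=0.7689
  (v7,v8,v2) [--+] → (0, -1.00465, 1.2167)–(-0.71041, -0.71041, 1.2167)  len=0.7689
  (v8,v9,v2) [--+] → (0.71041, -0.71041, 1.2167)–(0, -1.00465, 1.2167)  len=0.7689
  (v9,v1,v2) [--+] → (1.00465, 0, 1.2167)–(0.71041, -0.71041, 1.2167)  len=0.7689

Chained into 1 loop(s):
  loop 1: 8 segments, perimeter = 6.1515
Total perimeter = 6.151

loops=1 perimeter=6.151


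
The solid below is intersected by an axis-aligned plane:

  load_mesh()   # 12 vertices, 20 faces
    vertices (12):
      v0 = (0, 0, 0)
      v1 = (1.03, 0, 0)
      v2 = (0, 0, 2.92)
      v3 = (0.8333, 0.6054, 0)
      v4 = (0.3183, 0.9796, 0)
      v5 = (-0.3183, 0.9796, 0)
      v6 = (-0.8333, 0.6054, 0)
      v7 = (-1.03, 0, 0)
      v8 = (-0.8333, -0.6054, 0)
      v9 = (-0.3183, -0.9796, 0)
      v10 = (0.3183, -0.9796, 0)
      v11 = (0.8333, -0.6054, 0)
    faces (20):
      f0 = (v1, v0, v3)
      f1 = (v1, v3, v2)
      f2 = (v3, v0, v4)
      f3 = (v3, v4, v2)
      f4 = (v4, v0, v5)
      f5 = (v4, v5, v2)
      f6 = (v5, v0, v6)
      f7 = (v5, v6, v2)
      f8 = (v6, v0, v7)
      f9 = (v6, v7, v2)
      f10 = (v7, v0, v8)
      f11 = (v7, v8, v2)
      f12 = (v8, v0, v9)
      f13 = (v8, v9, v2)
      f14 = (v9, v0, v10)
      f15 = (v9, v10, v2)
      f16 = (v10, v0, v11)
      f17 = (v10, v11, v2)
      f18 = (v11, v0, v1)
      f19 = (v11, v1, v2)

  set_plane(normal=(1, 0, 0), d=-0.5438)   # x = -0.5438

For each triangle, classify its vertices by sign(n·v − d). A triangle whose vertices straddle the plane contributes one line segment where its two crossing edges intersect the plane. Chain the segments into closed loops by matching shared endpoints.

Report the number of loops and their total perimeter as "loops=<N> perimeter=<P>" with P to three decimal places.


loops=1 perimeter=4.902

Straddling triangles (8 of 20):
  (v5,v0,v6) [++-] → (-0.5438, 0.395076, 0)–(-0.5438, 0.815751, 0)  len=0.4207
  (v5,v6,v2) [+-+] → (-0.5438, 0.815751, 0)–(-0.5438, 0.395076, 1.01445)  len=1.0982
  (v6,v0,v7) [-+-] → (-0.5438, 0.395076, 0)–(-0.5438, 0, 0)  len=0.3951
  (v6,v7,v2) [--+] → (-0.5438, 0, 1.37835)–(-0.5438, 0.395076, 1.01445)  len=0.5371
  (v7,v0,v8) [-+-] → (-0.5438, 0, 0)–(-0.5438, -0.395076, 0)  len=0.3951
  (v7,v8,v2) [--+] → (-0.5438, -0.395076, 1.01445)–(-0.5438, 0, 1.37835)  len=0.5371
  (v8,v0,v9) [-++] → (-0.5438, -0.395076, 0)–(-0.5438, -0.815751, 0)  len=0.4207
  (v8,v9,v2) [-++] → (-0.5438, -0.815751, 0)–(-0.5438, -0.395076, 1.01445)  len=1.0982

Chained into 1 loop(s):
  loop 1: 8 segments, perimeter = 4.9022
Total perimeter = 4.902


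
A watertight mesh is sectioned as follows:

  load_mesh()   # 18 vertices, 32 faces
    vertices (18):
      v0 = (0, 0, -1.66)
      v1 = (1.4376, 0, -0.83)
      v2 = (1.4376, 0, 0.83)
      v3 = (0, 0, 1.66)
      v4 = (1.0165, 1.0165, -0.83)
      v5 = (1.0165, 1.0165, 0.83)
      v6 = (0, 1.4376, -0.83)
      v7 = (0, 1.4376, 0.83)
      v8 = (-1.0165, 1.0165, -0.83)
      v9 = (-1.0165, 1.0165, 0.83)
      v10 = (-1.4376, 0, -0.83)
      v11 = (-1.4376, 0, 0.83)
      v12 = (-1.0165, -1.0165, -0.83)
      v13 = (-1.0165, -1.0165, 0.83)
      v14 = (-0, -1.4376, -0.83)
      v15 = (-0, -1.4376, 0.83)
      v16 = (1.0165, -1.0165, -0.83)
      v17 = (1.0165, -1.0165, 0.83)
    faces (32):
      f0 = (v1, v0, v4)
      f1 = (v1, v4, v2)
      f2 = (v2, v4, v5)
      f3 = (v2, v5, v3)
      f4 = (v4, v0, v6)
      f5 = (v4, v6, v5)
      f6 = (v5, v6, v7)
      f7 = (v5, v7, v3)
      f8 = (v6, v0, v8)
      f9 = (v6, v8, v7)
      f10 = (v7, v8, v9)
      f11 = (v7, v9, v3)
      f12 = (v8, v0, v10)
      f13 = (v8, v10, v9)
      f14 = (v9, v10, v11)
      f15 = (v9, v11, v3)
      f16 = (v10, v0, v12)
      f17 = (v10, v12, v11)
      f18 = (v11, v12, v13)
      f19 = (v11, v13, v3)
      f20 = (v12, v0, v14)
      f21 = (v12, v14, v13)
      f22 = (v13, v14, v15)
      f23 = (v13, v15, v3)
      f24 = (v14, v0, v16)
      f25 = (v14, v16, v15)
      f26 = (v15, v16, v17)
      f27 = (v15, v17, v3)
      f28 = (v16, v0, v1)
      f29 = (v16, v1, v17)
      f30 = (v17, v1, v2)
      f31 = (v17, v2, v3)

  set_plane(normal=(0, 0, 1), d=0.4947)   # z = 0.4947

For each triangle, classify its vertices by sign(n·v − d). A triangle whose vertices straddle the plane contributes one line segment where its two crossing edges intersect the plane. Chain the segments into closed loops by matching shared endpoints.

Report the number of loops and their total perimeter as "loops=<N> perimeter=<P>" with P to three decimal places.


Straddling triangles (16 of 32):
  (v1,v4,v2) [--+] → (1.35254, 0.205321, 0.4947)–(1.4376, 0, 0.4947)  len=0.2222
  (v2,v4,v5) [+-+] → (1.35254, 0.205321, 0.4947)–(1.0165, 1.0165, 0.4947)  len=0.8780
  (v4,v6,v5) [--+] → (0.811179, 1.10156, 0.4947)–(1.0165, 1.0165, 0.4947)  len=0.2222
  (v5,v6,v7) [+-+] → (0.811179, 1.10156, 0.4947)–(0, 1.4376, 0.4947)  len=0.8780
  (v6,v8,v7) [--+] → (-0.205321, 1.35254, 0.4947)–(0, 1.4376, 0.4947)  len=0.2222
  (v7,v8,v9) [+-+] → (-0.205321, 1.35254, 0.4947)–(-1.0165, 1.0165, 0.4947)  len=0.8780
  (v8,v10,v9) [--+] → (-1.10156, 0.811179, 0.4947)–(-1.0165, 1.0165, 0.4947)  len=0.2222
  (v9,v10,v11) [+-+] → (-1.10156, 0.811179, 0.4947)–(-1.4376, 0, 0.4947)  len=0.8780
  (v10,v12,v11) [--+] → (-1.35254, -0.205321, 0.4947)–(-1.4376, 0, 0.4947)  len=0.2222
  (v11,v12,v13) [+-+] → (-1.35254, -0.205321, 0.4947)–(-1.0165, -1.0165, 0.4947)  len=0.8780
  (v12,v14,v13) [--+] → (-0.811179, -1.10156, 0.4947)–(-1.0165, -1.0165, 0.4947)  len=0.2222
  (v13,v14,v15) [+-+] → (-0.811179, -1.10156, 0.4947)–(0, -1.4376, 0.4947)  len=0.8780
  (v14,v16,v15) [--+] → (0.205321, -1.35254, 0.4947)–(0, -1.4376, 0.4947)  len=0.2222
  (v15,v16,v17) [+-+] → (0.205321, -1.35254, 0.4947)–(1.0165, -1.0165, 0.4947)  len=0.8780
  (v16,v1,v17) [--+] → (1.10156, -0.811179, 0.4947)–(1.0165, -1.0165, 0.4947)  len=0.2222
  (v17,v1,v2) [+-+] → (1.10156, -0.811179, 0.4947)–(1.4376, 0, 0.4947)  len=0.8780

Chained into 1 loop(s):
  loop 1: 16 segments, perimeter = 8.8022
Total perimeter = 8.802

loops=1 perimeter=8.802


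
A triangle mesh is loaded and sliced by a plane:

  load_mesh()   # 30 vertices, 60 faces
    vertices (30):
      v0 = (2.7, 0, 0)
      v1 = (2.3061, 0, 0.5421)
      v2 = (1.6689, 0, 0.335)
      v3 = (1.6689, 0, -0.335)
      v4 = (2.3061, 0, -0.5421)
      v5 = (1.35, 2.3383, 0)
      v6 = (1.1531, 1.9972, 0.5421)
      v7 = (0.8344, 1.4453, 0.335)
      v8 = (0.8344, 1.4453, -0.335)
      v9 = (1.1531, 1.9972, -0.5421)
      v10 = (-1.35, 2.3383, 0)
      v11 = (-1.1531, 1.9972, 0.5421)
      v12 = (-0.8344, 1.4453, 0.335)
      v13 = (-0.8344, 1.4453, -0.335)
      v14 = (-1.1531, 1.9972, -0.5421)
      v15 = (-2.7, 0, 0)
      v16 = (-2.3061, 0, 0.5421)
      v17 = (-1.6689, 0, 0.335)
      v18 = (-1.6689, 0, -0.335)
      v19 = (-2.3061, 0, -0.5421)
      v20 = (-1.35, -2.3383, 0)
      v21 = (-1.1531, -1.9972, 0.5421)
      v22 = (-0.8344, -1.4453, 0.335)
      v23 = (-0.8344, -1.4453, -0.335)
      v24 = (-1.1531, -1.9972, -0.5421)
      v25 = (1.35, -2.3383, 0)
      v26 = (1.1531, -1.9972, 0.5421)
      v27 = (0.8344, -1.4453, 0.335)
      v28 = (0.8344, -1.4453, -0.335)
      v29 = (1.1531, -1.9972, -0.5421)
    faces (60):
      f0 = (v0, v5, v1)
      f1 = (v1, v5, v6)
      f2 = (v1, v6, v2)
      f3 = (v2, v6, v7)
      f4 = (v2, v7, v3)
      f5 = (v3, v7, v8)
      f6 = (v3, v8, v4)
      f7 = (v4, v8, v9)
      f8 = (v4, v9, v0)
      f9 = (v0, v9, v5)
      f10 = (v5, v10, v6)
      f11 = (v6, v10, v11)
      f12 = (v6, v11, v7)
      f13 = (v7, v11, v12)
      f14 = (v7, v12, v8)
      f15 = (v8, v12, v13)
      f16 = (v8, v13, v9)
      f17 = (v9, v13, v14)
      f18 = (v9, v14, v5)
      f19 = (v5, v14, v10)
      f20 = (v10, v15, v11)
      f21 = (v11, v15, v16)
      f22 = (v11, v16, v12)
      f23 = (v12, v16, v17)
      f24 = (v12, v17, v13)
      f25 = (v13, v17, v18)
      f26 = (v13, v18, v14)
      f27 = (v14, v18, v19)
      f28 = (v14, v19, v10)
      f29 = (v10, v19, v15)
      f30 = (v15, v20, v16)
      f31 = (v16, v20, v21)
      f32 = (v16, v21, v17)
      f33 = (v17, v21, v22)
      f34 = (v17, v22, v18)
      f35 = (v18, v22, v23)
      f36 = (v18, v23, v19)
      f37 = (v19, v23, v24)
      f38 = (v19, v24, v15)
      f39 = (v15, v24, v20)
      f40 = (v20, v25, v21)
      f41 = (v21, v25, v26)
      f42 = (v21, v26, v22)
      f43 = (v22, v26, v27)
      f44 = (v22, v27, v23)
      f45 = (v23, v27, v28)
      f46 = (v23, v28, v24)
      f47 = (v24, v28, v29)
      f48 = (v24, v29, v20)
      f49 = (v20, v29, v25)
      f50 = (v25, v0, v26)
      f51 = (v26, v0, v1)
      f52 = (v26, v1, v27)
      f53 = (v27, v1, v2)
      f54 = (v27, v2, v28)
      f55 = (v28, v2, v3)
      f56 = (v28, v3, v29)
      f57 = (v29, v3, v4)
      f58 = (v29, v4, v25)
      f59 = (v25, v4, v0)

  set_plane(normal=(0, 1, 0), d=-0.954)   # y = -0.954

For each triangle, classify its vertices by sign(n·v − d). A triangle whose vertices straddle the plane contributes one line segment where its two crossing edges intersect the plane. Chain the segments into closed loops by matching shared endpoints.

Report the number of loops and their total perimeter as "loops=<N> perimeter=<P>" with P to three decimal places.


loops=2 perimeter=6.701

Straddling triangles (20 of 60):
  (v15,v20,v16) [+-+] → (-2.14922, -0.954, 0)–(-1.91602, -0.954, 0.320929)  len=0.3967
  (v16,v20,v21) [+--] → (-1.91602, -0.954, 0.320929)–(-1.75535, -0.954, 0.5421)  len=0.2734
  (v16,v21,v17) [+-+] → (-1.75535, -0.954, 0.5421)–(-1.42252, -0.954, 0.433925)  len=0.3500
  (v17,v21,v22) [+--] → (-1.42252, -0.954, 0.433925)–(-1.11807, -0.954, 0.335)  len=0.3201
  (v17,v22,v18) [+-+] → (-1.11807, -0.954, 0.335)–(-1.11807, -0.954, 0.107247)  len=0.2278
  (v18,v22,v23) [+--] → (-1.11807, -0.954, 0.107247)–(-1.11807, -0.954, -0.335)  len=0.4422
  (v18,v23,v19) [+-+] → (-1.11807, -0.954, -0.335)–(-1.33467, -0.954, -0.405399)  len=0.2278
  (v19,v23,v24) [+--] → (-1.33467, -0.954, -0.405399)–(-1.75535, -0.954, -0.5421)  len=0.4423
  (v19,v24,v15) [+-+] → (-1.75535, -0.954, -0.5421)–(-1.96109, -0.954, -0.258944)  len=0.3500
  (v15,v24,v20) [+--] → (-1.96109, -0.954, -0.258944)–(-2.14922, -0.954, 0)  len=0.3201
  (v25,v0,v26) [-+-] → (2.14922, -0.954, 0)–(1.96109, -0.954, 0.258944)  len=0.3201
  (v26,v0,v1) [-++] → (1.96109, -0.954, 0.258944)–(1.75535, -0.954, 0.5421)  len=0.3500
  (v26,v1,v27) [-+-] → (1.75535, -0.954, 0.5421)–(1.33467, -0.954, 0.405399)  len=0.4423
  (v27,v1,v2) [-++] → (1.33467, -0.954, 0.405399)–(1.11807, -0.954, 0.335)  len=0.2278
  (v27,v2,v28) [-+-] → (1.11807, -0.954, 0.335)–(1.11807, -0.954, -0.107247)  len=0.4422
  (v28,v2,v3) [-++] → (1.11807, -0.954, -0.107247)–(1.11807, -0.954, -0.335)  len=0.2278
  (v28,v3,v29) [-+-] → (1.11807, -0.954, -0.335)–(1.42252, -0.954, -0.433925)  len=0.3201
  (v29,v3,v4) [-++] → (1.42252, -0.954, -0.433925)–(1.75535, -0.954, -0.5421)  len=0.3500
  (v29,v4,v25) [-+-] → (1.75535, -0.954, -0.5421)–(1.91602, -0.954, -0.320929)  len=0.2734
  (v25,v4,v0) [-++] → (1.91602, -0.954, -0.320929)–(2.14922, -0.954, 0)  len=0.3967

Chained into 2 loop(s):
  loop 1: 10 segments, perimeter = 3.3503
  loop 2: 10 segments, perimeter = 3.3503
Total perimeter = 6.701


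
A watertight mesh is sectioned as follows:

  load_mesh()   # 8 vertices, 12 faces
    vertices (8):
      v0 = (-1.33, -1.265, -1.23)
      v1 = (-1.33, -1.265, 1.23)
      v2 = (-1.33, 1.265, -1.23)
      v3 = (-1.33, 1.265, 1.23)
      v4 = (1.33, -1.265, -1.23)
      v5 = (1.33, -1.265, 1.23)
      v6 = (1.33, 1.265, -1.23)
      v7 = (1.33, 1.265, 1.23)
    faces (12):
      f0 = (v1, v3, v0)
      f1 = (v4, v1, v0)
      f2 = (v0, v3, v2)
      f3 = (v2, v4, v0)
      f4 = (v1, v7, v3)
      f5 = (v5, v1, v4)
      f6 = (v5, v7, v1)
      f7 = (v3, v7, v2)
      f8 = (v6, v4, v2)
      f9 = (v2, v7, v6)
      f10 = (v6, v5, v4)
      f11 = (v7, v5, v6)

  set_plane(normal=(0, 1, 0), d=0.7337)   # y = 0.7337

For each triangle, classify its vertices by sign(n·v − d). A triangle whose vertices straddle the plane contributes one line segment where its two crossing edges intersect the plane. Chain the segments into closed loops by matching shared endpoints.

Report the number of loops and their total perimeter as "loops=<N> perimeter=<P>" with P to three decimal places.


Straddling triangles (8 of 12):
  (v1,v3,v0) [-+-] → (-1.33, 0.7337, 1.23)–(-1.33, 0.7337, 0.7134)  len=0.5166
  (v0,v3,v2) [-++] → (-1.33, 0.7337, 0.7134)–(-1.33, 0.7337, -1.23)  len=1.9434
  (v2,v4,v0) [+--] → (-0.7714, 0.7337, -1.23)–(-1.33, 0.7337, -1.23)  len=0.5586
  (v1,v7,v3) [-++] → (0.7714, 0.7337, 1.23)–(-1.33, 0.7337, 1.23)  len=2.1014
  (v5,v7,v1) [-+-] → (1.33, 0.7337, 1.23)–(0.7714, 0.7337, 1.23)  len=0.5586
  (v6,v4,v2) [+-+] → (1.33, 0.7337, -1.23)–(-0.7714, 0.7337, -1.23)  len=2.1014
  (v6,v5,v4) [+--] → (1.33, 0.7337, -0.7134)–(1.33, 0.7337, -1.23)  len=0.5166
  (v7,v5,v6) [+-+] → (1.33, 0.7337, 1.23)–(1.33, 0.7337, -0.7134)  len=1.9434

Chained into 1 loop(s):
  loop 1: 8 segments, perimeter = 10.2400
Total perimeter = 10.240

loops=1 perimeter=10.240


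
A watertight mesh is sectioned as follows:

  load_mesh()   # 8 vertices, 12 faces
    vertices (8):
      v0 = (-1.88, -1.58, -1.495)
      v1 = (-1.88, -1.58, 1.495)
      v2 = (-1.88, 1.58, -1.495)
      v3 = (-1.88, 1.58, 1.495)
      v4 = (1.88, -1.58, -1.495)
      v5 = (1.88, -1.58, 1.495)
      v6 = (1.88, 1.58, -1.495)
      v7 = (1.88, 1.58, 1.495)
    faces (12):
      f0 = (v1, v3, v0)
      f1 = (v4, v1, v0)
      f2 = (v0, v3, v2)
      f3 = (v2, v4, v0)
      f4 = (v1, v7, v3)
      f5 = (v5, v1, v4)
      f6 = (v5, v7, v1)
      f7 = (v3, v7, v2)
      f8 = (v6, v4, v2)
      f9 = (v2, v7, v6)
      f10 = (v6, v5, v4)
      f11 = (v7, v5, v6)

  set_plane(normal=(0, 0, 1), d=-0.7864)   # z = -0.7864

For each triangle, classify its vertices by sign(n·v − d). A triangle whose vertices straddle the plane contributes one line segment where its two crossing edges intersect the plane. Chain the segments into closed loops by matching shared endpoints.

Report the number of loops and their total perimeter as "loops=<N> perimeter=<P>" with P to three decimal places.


Straddling triangles (8 of 12):
  (v1,v3,v0) [++-] → (-1.88, -0.831112, -0.7864)–(-1.88, -1.58, -0.7864)  len=0.7489
  (v4,v1,v0) [-+-] → (0.988918, -1.58, -0.7864)–(-1.88, -1.58, -0.7864)  len=2.8689
  (v0,v3,v2) [-+-] → (-1.88, -0.831112, -0.7864)–(-1.88, 1.58, -0.7864)  len=2.4111
  (v5,v1,v4) [++-] → (0.988918, -1.58, -0.7864)–(1.88, -1.58, -0.7864)  len=0.8911
  (v3,v7,v2) [++-] → (-0.988918, 1.58, -0.7864)–(-1.88, 1.58, -0.7864)  len=0.8911
  (v2,v7,v6) [-+-] → (-0.988918, 1.58, -0.7864)–(1.88, 1.58, -0.7864)  len=2.8689
  (v6,v5,v4) [-+-] → (1.88, 0.831112, -0.7864)–(1.88, -1.58, -0.7864)  len=2.4111
  (v7,v5,v6) [++-] → (1.88, 0.831112, -0.7864)–(1.88, 1.58, -0.7864)  len=0.7489

Chained into 1 loop(s):
  loop 1: 8 segments, perimeter = 13.8400
Total perimeter = 13.840

loops=1 perimeter=13.840


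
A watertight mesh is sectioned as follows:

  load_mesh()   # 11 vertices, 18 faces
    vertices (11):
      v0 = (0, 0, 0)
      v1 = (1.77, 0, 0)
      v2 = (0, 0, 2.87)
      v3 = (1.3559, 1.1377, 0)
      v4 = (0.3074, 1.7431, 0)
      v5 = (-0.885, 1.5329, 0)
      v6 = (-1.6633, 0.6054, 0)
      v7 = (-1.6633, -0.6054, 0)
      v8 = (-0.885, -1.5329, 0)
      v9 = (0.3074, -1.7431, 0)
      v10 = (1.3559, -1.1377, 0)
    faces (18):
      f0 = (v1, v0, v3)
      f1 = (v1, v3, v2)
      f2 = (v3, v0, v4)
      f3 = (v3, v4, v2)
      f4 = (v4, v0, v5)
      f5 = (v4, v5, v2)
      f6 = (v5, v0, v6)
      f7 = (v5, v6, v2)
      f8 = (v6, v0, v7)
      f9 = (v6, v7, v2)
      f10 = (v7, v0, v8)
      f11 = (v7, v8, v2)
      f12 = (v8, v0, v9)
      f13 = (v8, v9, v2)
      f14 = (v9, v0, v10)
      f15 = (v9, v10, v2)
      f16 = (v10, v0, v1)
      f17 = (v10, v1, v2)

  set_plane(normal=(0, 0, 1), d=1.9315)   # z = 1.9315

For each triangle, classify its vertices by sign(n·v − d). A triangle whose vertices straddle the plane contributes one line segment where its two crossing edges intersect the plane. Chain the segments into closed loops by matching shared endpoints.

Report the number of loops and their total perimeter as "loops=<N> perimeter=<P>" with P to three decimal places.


Straddling triangles (9 of 18):
  (v1,v3,v2) [--+] → (0.443384, 0.372032, 1.9315)–(0.578796, 0, 1.9315)  len=0.3959
  (v3,v4,v2) [--+] → (0.100521, 0.57, 1.9315)–(0.443384, 0.372032, 1.9315)  len=0.3959
  (v4,v5,v2) [--+] → (-0.289398, 0.501264, 1.9315)–(0.100521, 0.57, 1.9315)  len=0.3959
  (v5,v6,v2) [--+] → (-0.543905, 0.197968, 1.9315)–(-0.289398, 0.501264, 1.9315)  len=0.3959
  (v6,v7,v2) [--+] → (-0.543905, -0.197968, 1.9315)–(-0.543905, 0.197968, 1.9315)  len=0.3959
  (v7,v8,v2) [--+] → (-0.289398, -0.501264, 1.9315)–(-0.543905, -0.197968, 1.9315)  len=0.3959
  (v8,v9,v2) [--+] → (0.100521, -0.57, 1.9315)–(-0.289398, -0.501264, 1.9315)  len=0.3959
  (v9,v10,v2) [--+] → (0.443384, -0.372032, 1.9315)–(0.100521, -0.57, 1.9315)  len=0.3959
  (v10,v1,v2) [--+] → (0.578796, 0, 1.9315)–(0.443384, -0.372032, 1.9315)  len=0.3959

Chained into 1 loop(s):
  loop 1: 9 segments, perimeter = 3.5633
Total perimeter = 3.563

loops=1 perimeter=3.563


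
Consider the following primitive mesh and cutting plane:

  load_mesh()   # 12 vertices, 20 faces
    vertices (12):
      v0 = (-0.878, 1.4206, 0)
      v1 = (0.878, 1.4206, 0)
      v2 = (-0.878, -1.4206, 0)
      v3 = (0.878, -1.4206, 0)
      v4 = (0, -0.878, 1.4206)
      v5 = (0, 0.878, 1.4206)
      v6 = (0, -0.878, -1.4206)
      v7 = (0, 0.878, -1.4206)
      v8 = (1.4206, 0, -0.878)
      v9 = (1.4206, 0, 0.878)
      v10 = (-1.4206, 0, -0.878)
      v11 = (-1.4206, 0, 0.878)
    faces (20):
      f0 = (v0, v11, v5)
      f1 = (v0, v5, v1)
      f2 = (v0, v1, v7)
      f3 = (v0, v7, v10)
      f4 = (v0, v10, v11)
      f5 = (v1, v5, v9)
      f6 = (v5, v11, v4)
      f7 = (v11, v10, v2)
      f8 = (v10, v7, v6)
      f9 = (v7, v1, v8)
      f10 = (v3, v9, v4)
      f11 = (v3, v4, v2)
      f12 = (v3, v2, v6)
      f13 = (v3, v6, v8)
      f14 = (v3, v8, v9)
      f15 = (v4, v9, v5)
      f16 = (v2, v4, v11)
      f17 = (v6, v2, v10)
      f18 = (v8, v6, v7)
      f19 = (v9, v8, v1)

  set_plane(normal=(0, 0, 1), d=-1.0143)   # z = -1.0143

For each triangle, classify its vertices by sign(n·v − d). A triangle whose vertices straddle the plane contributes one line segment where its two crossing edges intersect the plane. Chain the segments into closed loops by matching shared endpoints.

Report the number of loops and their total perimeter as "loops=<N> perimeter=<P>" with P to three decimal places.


loops=1 perimeter=6.484

Straddling triangles (8 of 20):
  (v0,v1,v7) [++-] → (0.251113, 1.03319, -1.0143)–(-0.251113, 1.03319, -1.0143)  len=0.5022
  (v0,v7,v10) [+-+] → (-0.251113, 1.03319, -1.0143)–(-1.06375, 0.220552, -1.0143)  len=1.1492
  (v10,v7,v6) [+--] → (-1.06375, 0.220552, -1.0143)–(-1.06375, -0.220552, -1.0143)  len=0.4411
  (v7,v1,v8) [-++] → (0.251113, 1.03319, -1.0143)–(1.06375, 0.220552, -1.0143)  len=1.1492
  (v3,v2,v6) [++-] → (-0.251113, -1.03319, -1.0143)–(0.251113, -1.03319, -1.0143)  len=0.5022
  (v3,v6,v8) [+-+] → (0.251113, -1.03319, -1.0143)–(1.06375, -0.220552, -1.0143)  len=1.1492
  (v6,v2,v10) [-++] → (-0.251113, -1.03319, -1.0143)–(-1.06375, -0.220552, -1.0143)  len=1.1492
  (v8,v6,v7) [+--] → (1.06375, -0.220552, -1.0143)–(1.06375, 0.220552, -1.0143)  len=0.4411

Chained into 1 loop(s):
  loop 1: 8 segments, perimeter = 6.4836
Total perimeter = 6.484


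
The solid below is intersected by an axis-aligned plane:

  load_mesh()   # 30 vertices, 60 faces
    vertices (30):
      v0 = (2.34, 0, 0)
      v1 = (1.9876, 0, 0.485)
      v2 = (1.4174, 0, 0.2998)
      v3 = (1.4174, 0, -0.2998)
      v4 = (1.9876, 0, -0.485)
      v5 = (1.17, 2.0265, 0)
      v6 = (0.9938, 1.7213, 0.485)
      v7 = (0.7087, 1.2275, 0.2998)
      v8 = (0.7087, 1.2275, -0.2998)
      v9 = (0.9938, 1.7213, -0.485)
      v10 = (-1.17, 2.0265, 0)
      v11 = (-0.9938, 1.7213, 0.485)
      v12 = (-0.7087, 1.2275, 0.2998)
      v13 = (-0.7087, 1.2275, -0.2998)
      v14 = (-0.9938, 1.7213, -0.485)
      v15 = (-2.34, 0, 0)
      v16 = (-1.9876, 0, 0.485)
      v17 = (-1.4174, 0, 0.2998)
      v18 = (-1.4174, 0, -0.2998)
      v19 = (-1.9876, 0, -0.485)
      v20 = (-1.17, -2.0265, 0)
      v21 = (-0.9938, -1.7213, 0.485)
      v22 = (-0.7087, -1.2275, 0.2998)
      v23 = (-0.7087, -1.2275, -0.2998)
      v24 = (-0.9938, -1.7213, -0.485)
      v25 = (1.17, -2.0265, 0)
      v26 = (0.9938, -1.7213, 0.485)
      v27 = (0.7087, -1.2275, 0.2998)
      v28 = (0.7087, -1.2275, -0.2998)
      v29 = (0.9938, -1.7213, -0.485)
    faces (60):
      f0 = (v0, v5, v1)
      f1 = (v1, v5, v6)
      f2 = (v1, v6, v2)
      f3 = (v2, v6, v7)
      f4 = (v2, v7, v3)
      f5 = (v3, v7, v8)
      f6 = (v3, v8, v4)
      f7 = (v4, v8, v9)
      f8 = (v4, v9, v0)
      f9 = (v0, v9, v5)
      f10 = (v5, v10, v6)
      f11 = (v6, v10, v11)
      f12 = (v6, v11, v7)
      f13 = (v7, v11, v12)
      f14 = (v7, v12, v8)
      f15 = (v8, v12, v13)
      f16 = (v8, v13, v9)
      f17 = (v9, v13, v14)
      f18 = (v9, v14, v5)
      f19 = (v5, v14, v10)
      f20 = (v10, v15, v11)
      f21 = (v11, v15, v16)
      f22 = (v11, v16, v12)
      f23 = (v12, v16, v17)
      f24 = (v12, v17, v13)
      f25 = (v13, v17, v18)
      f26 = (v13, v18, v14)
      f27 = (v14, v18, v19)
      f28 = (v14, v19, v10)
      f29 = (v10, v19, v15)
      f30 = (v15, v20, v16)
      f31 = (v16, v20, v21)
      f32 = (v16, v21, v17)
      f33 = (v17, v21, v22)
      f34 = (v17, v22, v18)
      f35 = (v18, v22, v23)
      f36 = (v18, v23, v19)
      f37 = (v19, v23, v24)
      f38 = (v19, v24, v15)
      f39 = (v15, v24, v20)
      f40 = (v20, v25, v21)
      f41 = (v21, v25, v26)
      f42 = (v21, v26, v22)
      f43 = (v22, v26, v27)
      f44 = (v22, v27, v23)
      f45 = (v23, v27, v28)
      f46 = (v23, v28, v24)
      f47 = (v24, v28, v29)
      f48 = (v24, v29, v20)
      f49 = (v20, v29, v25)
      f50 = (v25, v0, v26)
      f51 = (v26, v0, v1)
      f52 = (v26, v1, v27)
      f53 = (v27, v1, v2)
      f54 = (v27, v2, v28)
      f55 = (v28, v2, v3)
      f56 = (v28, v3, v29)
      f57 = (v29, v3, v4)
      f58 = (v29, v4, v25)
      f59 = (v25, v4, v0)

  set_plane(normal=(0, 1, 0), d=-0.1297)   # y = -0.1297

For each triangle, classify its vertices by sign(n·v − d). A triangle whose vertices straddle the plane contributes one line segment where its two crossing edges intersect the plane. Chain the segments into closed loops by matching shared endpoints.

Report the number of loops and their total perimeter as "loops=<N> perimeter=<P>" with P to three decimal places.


loops=2 perimeter=5.995

Straddling triangles (20 of 60):
  (v15,v20,v16) [+-+] → (-2.26512, -0.1297, 0)–(-1.93527, -0.1297, 0.453959)  len=0.5611
  (v16,v20,v21) [+--] → (-1.93527, -0.1297, 0.453959)–(-1.91272, -0.1297, 0.485)  len=0.0384
  (v16,v21,v17) [+-+] → (-1.91272, -0.1297, 0.485)–(-1.38548, -0.1297, 0.313755)  len=0.5543
  (v17,v21,v22) [+--] → (-1.38548, -0.1297, 0.313755)–(-1.34252, -0.1297, 0.2998)  len=0.0452
  (v17,v22,v18) [+-+] → (-1.34252, -0.1297, 0.2998)–(-1.34252, -0.1297, -0.236445)  len=0.5362
  (v18,v22,v23) [+--] → (-1.34252, -0.1297, -0.236445)–(-1.34252, -0.1297, -0.2998)  len=0.0634
  (v18,v23,v19) [+-+] → (-1.34252, -0.1297, -0.2998)–(-1.85247, -0.1297, -0.465431)  len=0.5362
  (v19,v23,v24) [+--] → (-1.85247, -0.1297, -0.465431)–(-1.91272, -0.1297, -0.485)  len=0.0633
  (v19,v24,v15) [+-+] → (-1.91272, -0.1297, -0.485)–(-2.23856, -0.1297, -0.0365448)  len=0.5543
  (v15,v24,v20) [+--] → (-2.23856, -0.1297, -0.0365448)–(-2.26512, -0.1297, 0)  len=0.0452
  (v25,v0,v26) [-+-] → (2.26512, -0.1297, 0)–(2.23856, -0.1297, 0.0365448)  len=0.0452
  (v26,v0,v1) [-++] → (2.23856, -0.1297, 0.0365448)–(1.91272, -0.1297, 0.485)  len=0.5543
  (v26,v1,v27) [-+-] → (1.91272, -0.1297, 0.485)–(1.85247, -0.1297, 0.465431)  len=0.0633
  (v27,v1,v2) [-++] → (1.85247, -0.1297, 0.465431)–(1.34252, -0.1297, 0.2998)  len=0.5362
  (v27,v2,v28) [-+-] → (1.34252, -0.1297, 0.2998)–(1.34252, -0.1297, 0.236445)  len=0.0634
  (v28,v2,v3) [-++] → (1.34252, -0.1297, 0.236445)–(1.34252, -0.1297, -0.2998)  len=0.5362
  (v28,v3,v29) [-+-] → (1.34252, -0.1297, -0.2998)–(1.38548, -0.1297, -0.313755)  len=0.0452
  (v29,v3,v4) [-++] → (1.38548, -0.1297, -0.313755)–(1.91272, -0.1297, -0.485)  len=0.5543
  (v29,v4,v25) [-+-] → (1.91272, -0.1297, -0.485)–(1.93527, -0.1297, -0.453959)  len=0.0384
  (v25,v4,v0) [-++] → (1.93527, -0.1297, -0.453959)–(2.26512, -0.1297, 0)  len=0.5611

Chained into 2 loop(s):
  loop 1: 10 segments, perimeter = 2.9977
  loop 2: 10 segments, perimeter = 2.9977
Total perimeter = 5.995
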